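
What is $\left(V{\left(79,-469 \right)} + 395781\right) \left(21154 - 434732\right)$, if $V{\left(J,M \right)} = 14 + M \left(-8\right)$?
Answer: $-165243849166$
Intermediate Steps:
$V{\left(J,M \right)} = 14 - 8 M$
$\left(V{\left(79,-469 \right)} + 395781\right) \left(21154 - 434732\right) = \left(\left(14 - -3752\right) + 395781\right) \left(21154 - 434732\right) = \left(\left(14 + 3752\right) + 395781\right) \left(-413578\right) = \left(3766 + 395781\right) \left(-413578\right) = 399547 \left(-413578\right) = -165243849166$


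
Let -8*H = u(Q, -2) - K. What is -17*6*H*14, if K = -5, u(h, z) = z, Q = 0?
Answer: 1071/2 ≈ 535.50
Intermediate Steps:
H = -3/8 (H = -(-2 - 1*(-5))/8 = -(-2 + 5)/8 = -⅛*3 = -3/8 ≈ -0.37500)
-17*6*H*14 = -17*6*(-3/8)*14 = -(-153)*14/4 = -17*(-63/2) = 1071/2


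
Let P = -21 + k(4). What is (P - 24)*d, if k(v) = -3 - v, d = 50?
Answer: -2600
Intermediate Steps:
P = -28 (P = -21 + (-3 - 1*4) = -21 + (-3 - 4) = -21 - 7 = -28)
(P - 24)*d = (-28 - 24)*50 = -52*50 = -2600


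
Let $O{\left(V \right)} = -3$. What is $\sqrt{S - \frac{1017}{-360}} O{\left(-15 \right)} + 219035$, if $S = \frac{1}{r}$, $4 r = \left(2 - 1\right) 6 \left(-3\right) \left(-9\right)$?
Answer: $219035 - \frac{\sqrt{92330}}{60} \approx 2.1903 \cdot 10^{5}$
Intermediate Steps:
$r = \frac{81}{2}$ ($r = \frac{\left(2 - 1\right) 6 \left(-3\right) \left(-9\right)}{4} = \frac{1 \cdot 6 \left(-3\right) \left(-9\right)}{4} = \frac{6 \left(-3\right) \left(-9\right)}{4} = \frac{\left(-18\right) \left(-9\right)}{4} = \frac{1}{4} \cdot 162 = \frac{81}{2} \approx 40.5$)
$S = \frac{2}{81}$ ($S = \frac{1}{\frac{81}{2}} = \frac{2}{81} \approx 0.024691$)
$\sqrt{S - \frac{1017}{-360}} O{\left(-15 \right)} + 219035 = \sqrt{\frac{2}{81} - \frac{1017}{-360}} \left(-3\right) + 219035 = \sqrt{\frac{2}{81} - - \frac{113}{40}} \left(-3\right) + 219035 = \sqrt{\frac{2}{81} + \frac{113}{40}} \left(-3\right) + 219035 = \sqrt{\frac{9233}{3240}} \left(-3\right) + 219035 = \frac{\sqrt{92330}}{180} \left(-3\right) + 219035 = - \frac{\sqrt{92330}}{60} + 219035 = 219035 - \frac{\sqrt{92330}}{60}$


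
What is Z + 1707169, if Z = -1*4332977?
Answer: -2625808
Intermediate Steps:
Z = -4332977
Z + 1707169 = -4332977 + 1707169 = -2625808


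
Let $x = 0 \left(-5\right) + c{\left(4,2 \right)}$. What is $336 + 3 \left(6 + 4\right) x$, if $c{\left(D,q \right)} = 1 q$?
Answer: $396$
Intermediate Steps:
$c{\left(D,q \right)} = q$
$x = 2$ ($x = 0 \left(-5\right) + 2 = 0 + 2 = 2$)
$336 + 3 \left(6 + 4\right) x = 336 + 3 \left(6 + 4\right) 2 = 336 + 3 \cdot 10 \cdot 2 = 336 + 30 \cdot 2 = 336 + 60 = 396$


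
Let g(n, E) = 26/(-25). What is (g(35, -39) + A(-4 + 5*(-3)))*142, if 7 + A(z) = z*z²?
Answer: -24377992/25 ≈ -9.7512e+5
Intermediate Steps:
g(n, E) = -26/25 (g(n, E) = 26*(-1/25) = -26/25)
A(z) = -7 + z³ (A(z) = -7 + z*z² = -7 + z³)
(g(35, -39) + A(-4 + 5*(-3)))*142 = (-26/25 + (-7 + (-4 + 5*(-3))³))*142 = (-26/25 + (-7 + (-4 - 15)³))*142 = (-26/25 + (-7 + (-19)³))*142 = (-26/25 + (-7 - 6859))*142 = (-26/25 - 6866)*142 = -171676/25*142 = -24377992/25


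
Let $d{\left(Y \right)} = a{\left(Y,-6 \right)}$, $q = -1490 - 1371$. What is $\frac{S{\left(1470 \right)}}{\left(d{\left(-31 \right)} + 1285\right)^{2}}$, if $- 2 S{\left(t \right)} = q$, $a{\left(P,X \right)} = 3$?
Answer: $\frac{2861}{3317888} \approx 0.0008623$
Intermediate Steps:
$q = -2861$ ($q = -1490 - 1371 = -2861$)
$d{\left(Y \right)} = 3$
$S{\left(t \right)} = \frac{2861}{2}$ ($S{\left(t \right)} = \left(- \frac{1}{2}\right) \left(-2861\right) = \frac{2861}{2}$)
$\frac{S{\left(1470 \right)}}{\left(d{\left(-31 \right)} + 1285\right)^{2}} = \frac{2861}{2 \left(3 + 1285\right)^{2}} = \frac{2861}{2 \cdot 1288^{2}} = \frac{2861}{2 \cdot 1658944} = \frac{2861}{2} \cdot \frac{1}{1658944} = \frac{2861}{3317888}$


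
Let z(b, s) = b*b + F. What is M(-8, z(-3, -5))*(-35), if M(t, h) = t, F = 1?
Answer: 280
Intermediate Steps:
z(b, s) = 1 + b² (z(b, s) = b*b + 1 = b² + 1 = 1 + b²)
M(-8, z(-3, -5))*(-35) = -8*(-35) = 280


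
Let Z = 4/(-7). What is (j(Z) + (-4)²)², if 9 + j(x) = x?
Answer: 2025/49 ≈ 41.327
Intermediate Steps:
Z = -4/7 (Z = 4*(-⅐) = -4/7 ≈ -0.57143)
j(x) = -9 + x
(j(Z) + (-4)²)² = ((-9 - 4/7) + (-4)²)² = (-67/7 + 16)² = (45/7)² = 2025/49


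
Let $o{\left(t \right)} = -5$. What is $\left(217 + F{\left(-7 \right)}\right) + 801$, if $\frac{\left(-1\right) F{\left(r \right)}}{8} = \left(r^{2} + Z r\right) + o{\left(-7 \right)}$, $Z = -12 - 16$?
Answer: $-902$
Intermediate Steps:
$Z = -28$ ($Z = -12 - 16 = -28$)
$F{\left(r \right)} = 40 - 8 r^{2} + 224 r$ ($F{\left(r \right)} = - 8 \left(\left(r^{2} - 28 r\right) - 5\right) = - 8 \left(-5 + r^{2} - 28 r\right) = 40 - 8 r^{2} + 224 r$)
$\left(217 + F{\left(-7 \right)}\right) + 801 = \left(217 + \left(40 - 8 \left(-7\right)^{2} + 224 \left(-7\right)\right)\right) + 801 = \left(217 - 1920\right) + 801 = -1703 + 801 = -902$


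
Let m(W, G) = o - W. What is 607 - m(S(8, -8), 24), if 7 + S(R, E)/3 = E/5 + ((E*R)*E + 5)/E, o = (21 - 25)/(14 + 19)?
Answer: 511429/1320 ≈ 387.45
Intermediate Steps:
o = -4/33 ≈ -0.12121
S(R, E) = -21 + 3*E/5 + 3*(5 + R*E²)/E (S(R, E) = -21 + 3*(E/5 + ((E*R)*E + 5)/E) = -21 + 3*(E*(⅕) + (R*E² + 5)/E) = -21 + 3*(E/5 + (5 + R*E²)/E) = -21 + (3*E/5 + 3*(5 + R*E²)/E) = -21 + 3*E/5 + 3*(5 + R*E²)/E)
m(W, G) = -4/33 - W
607 - m(S(8, -8), 24) = 607 - (-4/33 - (-21 + 15/(-8) + (⅗)*(-8) + 3*(-8)*8)) = 607 - (-4/33 - (-21 + 15*(-⅛) - 24/5 - 192)) = 607 - (-4/33 - (-21 - 15/8 - 24/5 - 192)) = 607 - (-4/33 - 1*(-8787/40)) = 607 - (-4/33 + 8787/40) = 607 - 1*289811/1320 = 607 - 289811/1320 = 511429/1320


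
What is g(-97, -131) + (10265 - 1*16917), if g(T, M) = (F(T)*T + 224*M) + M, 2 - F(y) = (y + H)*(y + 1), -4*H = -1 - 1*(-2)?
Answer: 869271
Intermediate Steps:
H = -¼ (H = -(-1 - 1*(-2))/4 = -(-1 + 2)/4 = -¼*1 = -¼ ≈ -0.25000)
F(y) = 2 - (1 + y)*(-¼ + y) (F(y) = 2 - (y - ¼)*(y + 1) = 2 - (-¼ + y)*(1 + y) = 2 - (1 + y)*(-¼ + y))
g(T, M) = 225*M + T*(9/4 - T² - 3*T/4) (g(T, M) = ((9/4 - T² - 3*T/4)*T + 224*M) + M = (T*(9/4 - T² - 3*T/4) + 224*M) + M = (224*M + T*(9/4 - T² - 3*T/4)) + M = 225*M + T*(9/4 - T² - 3*T/4))
g(-97, -131) + (10265 - 1*16917) = (225*(-131) - ¼*(-97)*(-9 + 3*(-97) + 4*(-97)²)) + (10265 - 1*16917) = (-29475 - ¼*(-97)*(-9 - 291 + 4*9409)) + (10265 - 16917) = (-29475 - ¼*(-97)*(-9 - 291 + 37636)) - 6652 = (-29475 - ¼*(-97)*37336) - 6652 = (-29475 + 905398) - 6652 = 875923 - 6652 = 869271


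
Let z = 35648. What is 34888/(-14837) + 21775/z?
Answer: -920611749/528909376 ≈ -1.7406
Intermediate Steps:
34888/(-14837) + 21775/z = 34888/(-14837) + 21775/35648 = 34888*(-1/14837) + 21775*(1/35648) = -34888/14837 + 21775/35648 = -920611749/528909376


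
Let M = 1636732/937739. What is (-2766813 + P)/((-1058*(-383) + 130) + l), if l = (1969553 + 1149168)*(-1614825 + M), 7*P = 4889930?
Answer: 13576361122379/33058375093560457809 ≈ 4.1068e-7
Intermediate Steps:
M = 1636732/937739 (M = 1636732*(1/937739) = 1636732/937739 ≈ 1.7454)
P = 4889930/7 (P = (1/7)*4889930 = 4889930/7 ≈ 6.9856e+5)
l = -4722625393472656903/937739 (l = (1969553 + 1149168)*(-1614825 + 1636732/937739) = 3118721*(-1514282743943/937739) = -4722625393472656903/937739 ≈ -5.0362e+12)
(-2766813 + P)/((-1058*(-383) + 130) + l) = (-2766813 + 4889930/7)/((-1058*(-383) + 130) - 4722625393472656903/937739) = -14477761/(7*((405214 + 130) - 4722625393472656903/937739)) = -14477761/(7*(405344 - 4722625393472656903/937739)) = -14477761/(7*(-4722625013365779687/937739)) = -14477761/7*(-937739/4722625013365779687) = 13576361122379/33058375093560457809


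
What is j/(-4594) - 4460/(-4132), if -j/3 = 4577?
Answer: 19306433/4745602 ≈ 4.0683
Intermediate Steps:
j = -13731 (j = -3*4577 = -13731)
j/(-4594) - 4460/(-4132) = -13731/(-4594) - 4460/(-4132) = -13731*(-1/4594) - 4460*(-1/4132) = 13731/4594 + 1115/1033 = 19306433/4745602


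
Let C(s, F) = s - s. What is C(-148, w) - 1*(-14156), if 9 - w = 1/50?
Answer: 14156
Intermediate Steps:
w = 449/50 (w = 9 - 1/50 = 449/50 ≈ 8.9800)
C(s, F) = 0
C(-148, w) - 1*(-14156) = 0 - 1*(-14156) = 0 + 14156 = 14156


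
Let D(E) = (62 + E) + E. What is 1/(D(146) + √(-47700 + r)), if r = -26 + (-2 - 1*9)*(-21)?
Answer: 6/2929 - I*√47495/172811 ≈ 0.0020485 - 0.0012611*I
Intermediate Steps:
r = 205 (r = -26 + (-2 - 9)*(-21) = -26 - 11*(-21) = -26 + 231 = 205)
D(E) = 62 + 2*E
1/(D(146) + √(-47700 + r)) = 1/((62 + 2*146) + √(-47700 + 205)) = 1/((62 + 292) + √(-47495)) = 1/(354 + I*√47495)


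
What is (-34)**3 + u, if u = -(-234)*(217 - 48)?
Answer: 242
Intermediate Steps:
u = 39546 (u = -(-234)*169 = -1*(-39546) = 39546)
(-34)**3 + u = (-34)**3 + 39546 = -39304 + 39546 = 242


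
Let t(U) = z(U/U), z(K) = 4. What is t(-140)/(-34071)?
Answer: -4/34071 ≈ -0.00011740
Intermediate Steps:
t(U) = 4
t(-140)/(-34071) = 4/(-34071) = 4*(-1/34071) = -4/34071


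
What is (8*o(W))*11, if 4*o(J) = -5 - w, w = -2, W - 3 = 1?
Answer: -66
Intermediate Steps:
W = 4 (W = 3 + 1 = 4)
o(J) = -3/4 (o(J) = (-5 - 1*(-2))/4 = (-5 + 2)/4 = (1/4)*(-3) = -3/4)
(8*o(W))*11 = (8*(-3/4))*11 = -6*11 = -66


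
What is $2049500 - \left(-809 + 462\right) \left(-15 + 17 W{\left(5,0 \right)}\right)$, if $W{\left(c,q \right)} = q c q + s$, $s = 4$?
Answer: $2067891$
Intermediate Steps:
$W{\left(c,q \right)} = 4 + c q^{2}$ ($W{\left(c,q \right)} = q c q + 4 = c q q + 4 = c q^{2} + 4 = 4 + c q^{2}$)
$2049500 - \left(-809 + 462\right) \left(-15 + 17 W{\left(5,0 \right)}\right) = 2049500 - \left(-809 + 462\right) \left(-15 + 17 \left(4 + 5 \cdot 0^{2}\right)\right) = 2049500 - - 347 \left(-15 + 17 \left(4 + 5 \cdot 0\right)\right) = 2049500 - - 347 \left(-15 + 17 \left(4 + 0\right)\right) = 2049500 - - 347 \left(-15 + 17 \cdot 4\right) = 2049500 - - 347 \left(-15 + 68\right) = 2049500 - \left(-347\right) 53 = 2049500 - -18391 = 2049500 + 18391 = 2067891$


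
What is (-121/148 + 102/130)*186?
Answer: -29481/4810 ≈ -6.1291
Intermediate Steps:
(-121/148 + 102/130)*186 = (-121*1/148 + 102*(1/130))*186 = (-121/148 + 51/65)*186 = -317/9620*186 = -29481/4810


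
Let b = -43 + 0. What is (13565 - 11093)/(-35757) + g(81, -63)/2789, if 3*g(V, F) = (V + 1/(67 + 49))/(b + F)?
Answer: -325232351/4698215528 ≈ -0.069225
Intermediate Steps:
b = -43
g(V, F) = (1/116 + V)/(3*(-43 + F)) (g(V, F) = ((V + 1/(67 + 49))/(-43 + F))/3 = ((V + 1/116)/(-43 + F))/3 = ((1/116 + V)/(-43 + F))/3 = (1/116 + V)/(3*(-43 + F)))
(13565 - 11093)/(-35757) + g(81, -63)/2789 = (13565 - 11093)/(-35757) + ((1 + 116*81)/(348*(-43 - 63)))/2789 = 2472*(-1/35757) + ((1/348)*(1 + 9396)/(-106))*(1/2789) = -824/11919 + ((1/348)*(-1/106)*9397)*(1/2789) = -824/11919 - 9397/36888*1/2789 = -824/11919 - 9397/102880632 = -325232351/4698215528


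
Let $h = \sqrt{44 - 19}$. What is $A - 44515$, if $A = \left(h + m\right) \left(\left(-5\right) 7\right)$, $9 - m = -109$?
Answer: $-48820$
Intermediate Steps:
$h = 5$ ($h = \sqrt{25} = 5$)
$m = 118$ ($m = 9 - -109 = 9 + 109 = 118$)
$A = -4305$ ($A = \left(5 + 118\right) \left(\left(-5\right) 7\right) = 123 \left(-35\right) = -4305$)
$A - 44515 = -4305 - 44515 = -48820$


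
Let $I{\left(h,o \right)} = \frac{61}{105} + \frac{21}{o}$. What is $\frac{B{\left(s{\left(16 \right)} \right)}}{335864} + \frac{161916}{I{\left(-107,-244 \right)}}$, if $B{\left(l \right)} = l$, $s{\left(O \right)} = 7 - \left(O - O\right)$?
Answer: $\frac{1393260574051633}{4258419656} \approx 3.2718 \cdot 10^{5}$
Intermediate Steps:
$s{\left(O \right)} = 7$ ($s{\left(O \right)} = 7 - 0 = 7 + 0 = 7$)
$I{\left(h,o \right)} = \frac{61}{105} + \frac{21}{o}$ ($I{\left(h,o \right)} = 61 \cdot \frac{1}{105} + \frac{21}{o} = \frac{61}{105} + \frac{21}{o}$)
$\frac{B{\left(s{\left(16 \right)} \right)}}{335864} + \frac{161916}{I{\left(-107,-244 \right)}} = \frac{7}{335864} + \frac{161916}{\frac{61}{105} + \frac{21}{-244}} = 7 \cdot \frac{1}{335864} + \frac{161916}{\frac{61}{105} + 21 \left(- \frac{1}{244}\right)} = \frac{7}{335864} + \frac{161916}{\frac{61}{105} - \frac{21}{244}} = \frac{7}{335864} + \frac{161916}{\frac{12679}{25620}} = \frac{7}{335864} + 161916 \cdot \frac{25620}{12679} = \frac{7}{335864} + \frac{4148287920}{12679} = \frac{1393260574051633}{4258419656}$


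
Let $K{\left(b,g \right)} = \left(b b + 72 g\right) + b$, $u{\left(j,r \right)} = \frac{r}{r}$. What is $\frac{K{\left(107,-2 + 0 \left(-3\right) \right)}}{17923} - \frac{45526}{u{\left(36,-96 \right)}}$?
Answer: $- \frac{815951086}{17923} \approx -45525.0$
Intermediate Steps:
$u{\left(j,r \right)} = 1$
$K{\left(b,g \right)} = b + b^{2} + 72 g$ ($K{\left(b,g \right)} = \left(b^{2} + 72 g\right) + b = b + b^{2} + 72 g$)
$\frac{K{\left(107,-2 + 0 \left(-3\right) \right)}}{17923} - \frac{45526}{u{\left(36,-96 \right)}} = \frac{107 + 107^{2} + 72 \left(-2 + 0 \left(-3\right)\right)}{17923} - \frac{45526}{1} = \left(107 + 11449 + 72 \left(-2 + 0\right)\right) \frac{1}{17923} - 45526 = \left(107 + 11449 + 72 \left(-2\right)\right) \frac{1}{17923} - 45526 = \left(107 + 11449 - 144\right) \frac{1}{17923} - 45526 = 11412 \cdot \frac{1}{17923} - 45526 = \frac{11412}{17923} - 45526 = - \frac{815951086}{17923}$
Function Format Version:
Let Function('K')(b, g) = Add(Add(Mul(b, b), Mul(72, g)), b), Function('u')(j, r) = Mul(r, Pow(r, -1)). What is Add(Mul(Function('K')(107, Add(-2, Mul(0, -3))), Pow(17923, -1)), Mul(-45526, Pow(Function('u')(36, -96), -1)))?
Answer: Rational(-815951086, 17923) ≈ -45525.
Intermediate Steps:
Function('u')(j, r) = 1
Function('K')(b, g) = Add(b, Pow(b, 2), Mul(72, g)) (Function('K')(b, g) = Add(Add(Pow(b, 2), Mul(72, g)), b) = Add(b, Pow(b, 2), Mul(72, g)))
Add(Mul(Function('K')(107, Add(-2, Mul(0, -3))), Pow(17923, -1)), Mul(-45526, Pow(Function('u')(36, -96), -1))) = Add(Mul(Add(107, Pow(107, 2), Mul(72, Add(-2, Mul(0, -3)))), Pow(17923, -1)), Mul(-45526, Pow(1, -1))) = Add(Mul(Add(107, 11449, Mul(72, Add(-2, 0))), Rational(1, 17923)), Mul(-45526, 1)) = Add(Mul(Add(107, 11449, Mul(72, -2)), Rational(1, 17923)), -45526) = Add(Mul(Add(107, 11449, -144), Rational(1, 17923)), -45526) = Add(Mul(11412, Rational(1, 17923)), -45526) = Add(Rational(11412, 17923), -45526) = Rational(-815951086, 17923)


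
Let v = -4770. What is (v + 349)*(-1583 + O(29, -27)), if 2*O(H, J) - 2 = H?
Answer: 13859835/2 ≈ 6.9299e+6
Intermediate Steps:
O(H, J) = 1 + H/2
(v + 349)*(-1583 + O(29, -27)) = (-4770 + 349)*(-1583 + (1 + (½)*29)) = -4421*(-1583 + (1 + 29/2)) = -4421*(-1583 + 31/2) = -4421*(-3135/2) = 13859835/2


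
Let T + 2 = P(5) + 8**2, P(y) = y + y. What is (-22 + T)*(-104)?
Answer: -5200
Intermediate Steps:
P(y) = 2*y
T = 72 (T = -2 + (2*5 + 8**2) = -2 + (10 + 64) = -2 + 74 = 72)
(-22 + T)*(-104) = (-22 + 72)*(-104) = 50*(-104) = -5200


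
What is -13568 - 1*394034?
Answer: -407602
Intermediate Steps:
-13568 - 1*394034 = -13568 - 394034 = -407602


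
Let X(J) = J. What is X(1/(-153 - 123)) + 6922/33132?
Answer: 156445/762036 ≈ 0.20530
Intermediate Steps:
X(1/(-153 - 123)) + 6922/33132 = 1/(-153 - 123) + 6922/33132 = 1/(-276) + 6922*(1/33132) = -1/276 + 3461/16566 = 156445/762036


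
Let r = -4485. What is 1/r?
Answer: -1/4485 ≈ -0.00022297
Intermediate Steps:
1/r = 1/(-4485) = -1/4485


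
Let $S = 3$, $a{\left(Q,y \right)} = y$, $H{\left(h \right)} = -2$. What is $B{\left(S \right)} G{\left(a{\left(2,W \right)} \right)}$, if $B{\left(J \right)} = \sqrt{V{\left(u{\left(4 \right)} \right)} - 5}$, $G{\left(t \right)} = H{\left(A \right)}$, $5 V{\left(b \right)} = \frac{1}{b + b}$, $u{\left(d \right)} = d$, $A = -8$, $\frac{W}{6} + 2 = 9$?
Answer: $- \frac{i \sqrt{1990}}{10} \approx - 4.4609 i$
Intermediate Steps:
$W = 42$ ($W = -12 + 6 \cdot 9 = -12 + 54 = 42$)
$V{\left(b \right)} = \frac{1}{10 b}$ ($V{\left(b \right)} = \frac{1}{5 \left(b + b\right)} = \frac{1}{5 \cdot 2 b} = \frac{\frac{1}{2} \frac{1}{b}}{5} = \frac{1}{10 b}$)
$G{\left(t \right)} = -2$
$B{\left(J \right)} = \frac{i \sqrt{1990}}{20}$ ($B{\left(J \right)} = \sqrt{\frac{1}{10 \cdot 4} - 5} = \sqrt{\frac{1}{10} \cdot \frac{1}{4} - 5} = \sqrt{\frac{1}{40} - 5} = \sqrt{- \frac{199}{40}} = \frac{i \sqrt{1990}}{20}$)
$B{\left(S \right)} G{\left(a{\left(2,W \right)} \right)} = \frac{i \sqrt{1990}}{20} \left(-2\right) = - \frac{i \sqrt{1990}}{10}$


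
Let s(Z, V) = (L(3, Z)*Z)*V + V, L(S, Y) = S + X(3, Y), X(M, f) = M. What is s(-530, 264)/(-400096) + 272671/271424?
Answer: 10527774905/3393614272 ≈ 3.1022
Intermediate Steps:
L(S, Y) = 3 + S (L(S, Y) = S + 3 = 3 + S)
s(Z, V) = V + 6*V*Z (s(Z, V) = ((3 + 3)*Z)*V + V = (6*Z)*V + V = 6*V*Z + V = V + 6*V*Z)
s(-530, 264)/(-400096) + 272671/271424 = (264*(1 + 6*(-530)))/(-400096) + 272671/271424 = (264*(1 - 3180))*(-1/400096) + 272671*(1/271424) = (264*(-3179))*(-1/400096) + 272671/271424 = -839256*(-1/400096) + 272671/271424 = 104907/50012 + 272671/271424 = 10527774905/3393614272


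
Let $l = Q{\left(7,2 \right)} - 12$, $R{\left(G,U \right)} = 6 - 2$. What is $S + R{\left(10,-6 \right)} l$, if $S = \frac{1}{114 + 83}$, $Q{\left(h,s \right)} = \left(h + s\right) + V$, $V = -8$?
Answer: $- \frac{8667}{197} \approx -43.995$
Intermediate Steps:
$R{\left(G,U \right)} = 4$ ($R{\left(G,U \right)} = 6 - 2 = 4$)
$Q{\left(h,s \right)} = -8 + h + s$ ($Q{\left(h,s \right)} = \left(h + s\right) - 8 = -8 + h + s$)
$l = -11$ ($l = \left(-8 + 7 + 2\right) - 12 = 1 - 12 = -11$)
$S = \frac{1}{197} \approx 0.0050761$
$S + R{\left(10,-6 \right)} l = \frac{1}{197} + 4 \left(-11\right) = \frac{1}{197} - 44 = - \frac{8667}{197}$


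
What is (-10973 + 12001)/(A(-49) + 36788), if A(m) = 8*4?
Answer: 257/9205 ≈ 0.027920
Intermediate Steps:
A(m) = 32
(-10973 + 12001)/(A(-49) + 36788) = (-10973 + 12001)/(32 + 36788) = 1028/36820 = 1028*(1/36820) = 257/9205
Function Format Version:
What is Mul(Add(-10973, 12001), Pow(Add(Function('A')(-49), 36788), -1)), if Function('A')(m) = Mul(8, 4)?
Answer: Rational(257, 9205) ≈ 0.027920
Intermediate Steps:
Function('A')(m) = 32
Mul(Add(-10973, 12001), Pow(Add(Function('A')(-49), 36788), -1)) = Mul(Add(-10973, 12001), Pow(Add(32, 36788), -1)) = Mul(1028, Pow(36820, -1)) = Mul(1028, Rational(1, 36820)) = Rational(257, 9205)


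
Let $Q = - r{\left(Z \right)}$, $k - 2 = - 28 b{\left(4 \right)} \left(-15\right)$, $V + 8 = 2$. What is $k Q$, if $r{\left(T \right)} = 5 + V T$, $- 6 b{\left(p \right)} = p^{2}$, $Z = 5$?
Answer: $-27950$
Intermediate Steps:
$V = -6$ ($V = -8 + 2 = -6$)
$b{\left(p \right)} = - \frac{p^{2}}{6}$
$r{\left(T \right)} = 5 - 6 T$
$k = -1118$ ($k = 2 + - 28 \left(- \frac{4^{2}}{6}\right) \left(-15\right) = 2 + - 28 \left(\left(- \frac{1}{6}\right) 16\right) \left(-15\right) = 2 + \left(-28\right) \left(- \frac{8}{3}\right) \left(-15\right) = 2 + \frac{224}{3} \left(-15\right) = 2 - 1120 = -1118$)
$Q = 25$ ($Q = - (5 - 30) = \left(-1\right) \left(-25\right) = 25$)
$k Q = \left(-1118\right) 25 = -27950$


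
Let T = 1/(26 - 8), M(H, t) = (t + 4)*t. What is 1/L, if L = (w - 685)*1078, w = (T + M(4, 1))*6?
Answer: -3/2117192 ≈ -1.4170e-6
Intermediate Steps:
M(H, t) = t*(4 + t) (M(H, t) = (4 + t)*t = t*(4 + t))
T = 1/18 ≈ 0.055556
w = 91/3 (w = (1/18 + 1*(4 + 1))*6 = (1/18 + 1*5)*6 = (1/18 + 5)*6 = (91/18)*6 = 91/3 ≈ 30.333)
L = -2117192/3 (L = (91/3 - 685)*1078 = -1964/3*1078 = -2117192/3 ≈ -7.0573e+5)
1/L = 1/(-2117192/3) = -3/2117192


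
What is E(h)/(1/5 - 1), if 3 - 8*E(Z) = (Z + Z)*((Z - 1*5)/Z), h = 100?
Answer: 935/32 ≈ 29.219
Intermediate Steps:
E(Z) = 13/8 - Z/4 (E(Z) = 3/8 - (Z + Z)*(Z - 1*5)/Z/8 = 3/8 - 2*Z*(Z - 5)/Z/8 = 3/8 - 2*Z*(-5 + Z)/Z/8 = 3/8 - (-10 + 2*Z)/8 = 3/8 + (5/4 - Z/4) = 13/8 - Z/4)
E(h)/(1/5 - 1) = (13/8 - ¼*100)/(1/5 - 1) = (13/8 - 25)/(⅕ - 1) = -187/(8*(-⅘)) = -187/8*(-5/4) = 935/32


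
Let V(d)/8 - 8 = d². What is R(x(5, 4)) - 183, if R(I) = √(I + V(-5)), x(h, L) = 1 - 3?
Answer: -183 + √262 ≈ -166.81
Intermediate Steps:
x(h, L) = -2
V(d) = 64 + 8*d²
R(I) = √(264 + I) (R(I) = √(I + (64 + 8*(-5)²)) = √(I + (64 + 8*25)) = √(I + (64 + 200)) = √(I + 264) = √(264 + I))
R(x(5, 4)) - 183 = √(264 - 2) - 183 = √262 - 183 = -183 + √262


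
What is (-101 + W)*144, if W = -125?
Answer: -32544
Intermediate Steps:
(-101 + W)*144 = (-101 - 125)*144 = -226*144 = -32544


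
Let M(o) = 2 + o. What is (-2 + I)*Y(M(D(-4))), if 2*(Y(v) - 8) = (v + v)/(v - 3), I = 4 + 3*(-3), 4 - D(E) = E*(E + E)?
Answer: -1806/29 ≈ -62.276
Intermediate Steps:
D(E) = 4 - 2*E² (D(E) = 4 - E*(E + E) = 4 - E*2*E = 4 - 2*E²)
I = -5 (I = 4 - 9 = -5)
Y(v) = 8 + v/(-3 + v) (Y(v) = 8 + ((v + v)/(v - 3))/2 = 8 + ((2*v)/(-3 + v))/2 = 8 + (2*v/(-3 + v))/2 = 8 + v/(-3 + v))
(-2 + I)*Y(M(D(-4))) = (-2 - 5)*(3*(-8 + 3*(2 + (4 - 2*(-4)²)))/(-3 + (2 + (4 - 2*(-4)²)))) = -21*(-8 + 3*(2 + (4 - 2*16)))/(-3 + (2 + (4 - 2*16))) = -21*(-8 + 3*(2 + (4 - 32)))/(-3 + (2 + (4 - 32))) = -21*(-8 + 3*(2 - 28))/(-3 + (2 - 28)) = -21*(-8 + 3*(-26))/(-3 - 26) = -21*(-8 - 78)/(-29) = -21*(-1)*(-86)/29 = -7*258/29 = -1806/29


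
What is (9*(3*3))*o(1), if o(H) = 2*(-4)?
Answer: -648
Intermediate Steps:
o(H) = -8
(9*(3*3))*o(1) = (9*(3*3))*(-8) = (9*9)*(-8) = 81*(-8) = -648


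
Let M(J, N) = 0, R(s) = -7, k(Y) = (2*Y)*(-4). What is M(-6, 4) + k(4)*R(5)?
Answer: 224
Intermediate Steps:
k(Y) = -8*Y
M(-6, 4) + k(4)*R(5) = 0 - 8*4*(-7) = 0 - 32*(-7) = 0 + 224 = 224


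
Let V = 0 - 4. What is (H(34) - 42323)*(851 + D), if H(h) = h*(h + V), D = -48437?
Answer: 1965444558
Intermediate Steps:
V = -4
H(h) = h*(-4 + h) (H(h) = h*(h - 4) = h*(-4 + h))
(H(34) - 42323)*(851 + D) = (34*(-4 + 34) - 42323)*(851 - 48437) = (34*30 - 42323)*(-47586) = (1020 - 42323)*(-47586) = -41303*(-47586) = 1965444558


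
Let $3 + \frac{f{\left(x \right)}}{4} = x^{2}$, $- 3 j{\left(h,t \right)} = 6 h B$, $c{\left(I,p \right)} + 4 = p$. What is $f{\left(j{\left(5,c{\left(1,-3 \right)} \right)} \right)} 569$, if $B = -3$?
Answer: $2041572$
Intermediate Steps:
$c{\left(I,p \right)} = -4 + p$
$j{\left(h,t \right)} = 6 h$ ($j{\left(h,t \right)} = - \frac{6 h \left(-3\right)}{3} = - \frac{\left(-18\right) h}{3} = 6 h$)
$f{\left(x \right)} = -12 + 4 x^{2}$
$f{\left(j{\left(5,c{\left(1,-3 \right)} \right)} \right)} 569 = \left(-12 + 4 \left(6 \cdot 5\right)^{2}\right) 569 = \left(-12 + 4 \cdot 30^{2}\right) 569 = \left(-12 + 4 \cdot 900\right) 569 = \left(-12 + 3600\right) 569 = 3588 \cdot 569 = 2041572$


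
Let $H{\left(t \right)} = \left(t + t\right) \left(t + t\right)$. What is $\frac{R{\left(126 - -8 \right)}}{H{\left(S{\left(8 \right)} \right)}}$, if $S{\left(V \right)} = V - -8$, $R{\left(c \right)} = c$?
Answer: $\frac{67}{512} \approx 0.13086$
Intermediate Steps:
$S{\left(V \right)} = 8 + V$ ($S{\left(V \right)} = V + 8 = 8 + V$)
$H{\left(t \right)} = 4 t^{2}$ ($H{\left(t \right)} = 2 t 2 t = 4 t^{2}$)
$\frac{R{\left(126 - -8 \right)}}{H{\left(S{\left(8 \right)} \right)}} = \frac{126 - -8}{4 \left(8 + 8\right)^{2}} = \frac{126 + 8}{4 \cdot 16^{2}} = \frac{134}{4 \cdot 256} = \frac{134}{1024} = 134 \cdot \frac{1}{1024} = \frac{67}{512}$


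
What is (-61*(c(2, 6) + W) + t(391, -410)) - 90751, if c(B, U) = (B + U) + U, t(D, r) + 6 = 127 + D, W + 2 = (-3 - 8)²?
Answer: -98352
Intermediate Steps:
W = 119 (W = -2 + (-3 - 8)² = -2 + (-11)² = -2 + 121 = 119)
t(D, r) = 121 + D (t(D, r) = -6 + (127 + D) = 121 + D)
c(B, U) = B + 2*U
(-61*(c(2, 6) + W) + t(391, -410)) - 90751 = (-61*((2 + 2*6) + 119) + (121 + 391)) - 90751 = (-61*((2 + 12) + 119) + 512) - 90751 = (-61*(14 + 119) + 512) - 90751 = (-61*133 + 512) - 90751 = (-8113 + 512) - 90751 = -7601 - 90751 = -98352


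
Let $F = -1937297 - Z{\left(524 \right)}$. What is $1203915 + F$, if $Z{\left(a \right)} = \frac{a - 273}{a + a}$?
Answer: $- \frac{768584587}{1048} \approx -7.3338 \cdot 10^{5}$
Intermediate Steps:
$Z{\left(a \right)} = \frac{-273 + a}{2 a}$
$F = - \frac{2030287507}{1048}$ ($F = -1937297 - \frac{-273 + 524}{2 \cdot 524} = -1937297 - \frac{1}{2} \cdot \frac{1}{524} \cdot 251 = -1937297 - \frac{251}{1048} = - \frac{2030287507}{1048} \approx -1.9373 \cdot 10^{6}$)
$1203915 + F = 1203915 - \frac{2030287507}{1048} = - \frac{768584587}{1048}$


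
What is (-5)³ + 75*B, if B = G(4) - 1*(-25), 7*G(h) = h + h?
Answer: 12850/7 ≈ 1835.7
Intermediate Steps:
G(h) = 2*h/7 (G(h) = (h + h)/7 = (2*h)/7 = 2*h/7)
B = 183/7 (B = (2/7)*4 - 1*(-25) = 8/7 + 25 = 183/7 ≈ 26.143)
(-5)³ + 75*B = (-5)³ + 75*(183/7) = -125 + 13725/7 = 12850/7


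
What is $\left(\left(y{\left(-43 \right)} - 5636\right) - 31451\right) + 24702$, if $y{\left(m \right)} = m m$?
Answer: $-10536$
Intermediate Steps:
$y{\left(m \right)} = m^{2}$
$\left(\left(y{\left(-43 \right)} - 5636\right) - 31451\right) + 24702 = \left(\left(\left(-43\right)^{2} - 5636\right) - 31451\right) + 24702 = \left(\left(1849 - 5636\right) - 31451\right) + 24702 = \left(-3787 - 31451\right) + 24702 = -35238 + 24702 = -10536$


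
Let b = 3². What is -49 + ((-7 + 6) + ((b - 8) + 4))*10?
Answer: -9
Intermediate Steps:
b = 9
-49 + ((-7 + 6) + ((b - 8) + 4))*10 = -49 + ((-7 + 6) + ((9 - 8) + 4))*10 = -49 + (-1 + (1 + 4))*10 = -49 + (-1 + 5)*10 = -49 + 4*10 = -49 + 40 = -9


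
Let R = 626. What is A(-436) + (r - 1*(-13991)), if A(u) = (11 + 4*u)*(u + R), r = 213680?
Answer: -101599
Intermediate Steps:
A(u) = (11 + 4*u)*(626 + u) (A(u) = (11 + 4*u)*(u + 626) = (11 + 4*u)*(626 + u))
A(-436) + (r - 1*(-13991)) = (6886 + 4*(-436)**2 + 2515*(-436)) + (213680 - 1*(-13991)) = (6886 + 4*190096 - 1096540) + (213680 + 13991) = (6886 + 760384 - 1096540) + 227671 = -329270 + 227671 = -101599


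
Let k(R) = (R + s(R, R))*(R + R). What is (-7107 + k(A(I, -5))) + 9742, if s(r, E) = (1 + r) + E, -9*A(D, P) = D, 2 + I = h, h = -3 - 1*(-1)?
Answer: 71201/27 ≈ 2637.1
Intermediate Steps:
h = -2 (h = -3 + 1 = -2)
I = -4 (I = -2 - 2 = -4)
A(D, P) = -D/9
s(r, E) = 1 + E + r
k(R) = 2*R*(1 + 3*R) (k(R) = (R + (1 + R + R))*(R + R) = (R + (1 + 2*R))*(2*R) = (1 + 3*R)*(2*R) = 2*R*(1 + 3*R))
(-7107 + k(A(I, -5))) + 9742 = (-7107 + 2*(-1/9*(-4))*(1 + 3*(-1/9*(-4)))) + 9742 = (-7107 + 2*(4/9)*(1 + 3*(4/9))) + 9742 = (-7107 + 2*(4/9)*(1 + 4/3)) + 9742 = (-7107 + 2*(4/9)*(7/3)) + 9742 = (-7107 + 56/27) + 9742 = -191833/27 + 9742 = 71201/27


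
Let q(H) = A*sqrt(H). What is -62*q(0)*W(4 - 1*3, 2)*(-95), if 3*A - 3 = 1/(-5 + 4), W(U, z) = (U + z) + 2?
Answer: 0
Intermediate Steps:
W(U, z) = 2 + U + z
A = 2/3 (A = 1 + 1/(3*(-5 + 4)) = 1 + (1/3)/(-1) = 1 + (1/3)*(-1) = 1 - 1/3 = 2/3 ≈ 0.66667)
q(H) = 2*sqrt(H)/3
-62*q(0)*W(4 - 1*3, 2)*(-95) = -62*2*sqrt(0)/3*(2 + (4 - 1*3) + 2)*(-95) = -62*(2/3)*0*(2 + (4 - 3) + 2)*(-95) = -0*(2 + 1 + 2)*(-95) = -0*5*(-95) = -62*0*(-95) = 0*(-95) = 0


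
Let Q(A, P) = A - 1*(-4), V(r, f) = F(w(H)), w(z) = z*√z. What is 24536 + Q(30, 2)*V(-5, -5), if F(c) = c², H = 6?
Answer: 31880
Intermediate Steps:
w(z) = z^(3/2)
V(r, f) = 216 (V(r, f) = (6^(3/2))² = (6*√6)² = 216)
Q(A, P) = 4 + A (Q(A, P) = A + 4 = 4 + A)
24536 + Q(30, 2)*V(-5, -5) = 24536 + (4 + 30)*216 = 24536 + 34*216 = 24536 + 7344 = 31880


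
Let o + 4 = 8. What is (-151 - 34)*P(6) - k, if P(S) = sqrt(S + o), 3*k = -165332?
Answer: 165332/3 - 185*sqrt(10) ≈ 54526.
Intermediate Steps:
o = 4 (o = -4 + 8 = 4)
k = -165332/3 (k = (1/3)*(-165332) = -165332/3 ≈ -55111.)
P(S) = sqrt(4 + S) (P(S) = sqrt(S + 4) = sqrt(4 + S))
(-151 - 34)*P(6) - k = (-151 - 34)*sqrt(4 + 6) - 1*(-165332/3) = -185*sqrt(10) + 165332/3 = 165332/3 - 185*sqrt(10)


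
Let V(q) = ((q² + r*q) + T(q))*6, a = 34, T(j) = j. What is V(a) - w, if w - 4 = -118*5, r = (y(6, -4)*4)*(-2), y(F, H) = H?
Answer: 14254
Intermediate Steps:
r = 32 (r = -4*4*(-2) = -16*(-2) = 32)
w = -586 (w = 4 - 118*5 = 4 - 590 = -586)
V(q) = 6*q² + 198*q (V(q) = ((q² + 32*q) + q)*6 = (q² + 33*q)*6 = 6*q² + 198*q)
V(a) - w = 6*34*(33 + 34) - 1*(-586) = 6*34*67 + 586 = 13668 + 586 = 14254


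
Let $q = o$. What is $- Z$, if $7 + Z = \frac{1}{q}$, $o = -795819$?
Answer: $\frac{5570734}{795819} \approx 7.0$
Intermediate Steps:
$q = -795819$
$Z = - \frac{5570734}{795819}$ ($Z = -7 + \frac{1}{-795819} = -7 - \frac{1}{795819} = - \frac{5570734}{795819} \approx -7.0$)
$- Z = \left(-1\right) \left(- \frac{5570734}{795819}\right) = \frac{5570734}{795819}$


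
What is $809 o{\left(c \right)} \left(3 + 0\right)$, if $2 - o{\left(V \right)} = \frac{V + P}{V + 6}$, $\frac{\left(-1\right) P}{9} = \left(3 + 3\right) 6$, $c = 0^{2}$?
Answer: $135912$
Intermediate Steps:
$c = 0$
$P = -324$ ($P = - 9 \left(3 + 3\right) 6 = - 9 \cdot 6 \cdot 6 = \left(-9\right) 36 = -324$)
$o{\left(V \right)} = 2 - \frac{-324 + V}{6 + V}$ ($o{\left(V \right)} = 2 - \frac{V - 324}{V + 6} = 2 - \frac{-324 + V}{6 + V}$)
$809 o{\left(c \right)} \left(3 + 0\right) = 809 \frac{336 + 0}{6 + 0} \left(3 + 0\right) = 809 \cdot \frac{1}{6} \cdot 336 \cdot 3 = 809 \cdot 56 \cdot 3 = 809 \cdot 168 = 135912$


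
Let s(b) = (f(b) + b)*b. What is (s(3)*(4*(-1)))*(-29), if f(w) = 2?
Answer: 1740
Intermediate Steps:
s(b) = b*(2 + b) (s(b) = (2 + b)*b = b*(2 + b))
(s(3)*(4*(-1)))*(-29) = ((3*(2 + 3))*(4*(-1)))*(-29) = ((3*5)*(-4))*(-29) = (15*(-4))*(-29) = -60*(-29) = 1740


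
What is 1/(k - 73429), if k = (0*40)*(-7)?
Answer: -1/73429 ≈ -1.3619e-5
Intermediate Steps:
k = 0 (k = 0*(-7) = 0)
1/(k - 73429) = 1/(0 - 73429) = 1/(-73429) = -1/73429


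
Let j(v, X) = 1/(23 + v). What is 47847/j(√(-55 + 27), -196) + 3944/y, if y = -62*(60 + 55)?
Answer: 3923212793/3565 + 95694*I*√7 ≈ 1.1005e+6 + 2.5318e+5*I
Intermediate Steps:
y = -7130 (y = -62*115 = -7130)
47847/j(√(-55 + 27), -196) + 3944/y = 47847/(1/(23 + √(-55 + 27))) + 3944/(-7130) = 47847/(1/(23 + √(-28))) + 3944*(-1/7130) = 47847/(1/(23 + 2*I*√7)) - 1972/3565 = 47847*(23 + 2*I*√7) - 1972/3565 = (1100481 + 95694*I*√7) - 1972/3565 = 3923212793/3565 + 95694*I*√7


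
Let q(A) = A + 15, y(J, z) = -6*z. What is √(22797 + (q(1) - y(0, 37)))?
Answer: √23035 ≈ 151.77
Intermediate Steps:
q(A) = 15 + A
√(22797 + (q(1) - y(0, 37))) = √(22797 + ((15 + 1) - (-6)*37)) = √(22797 + (16 - 1*(-222))) = √(22797 + (16 + 222)) = √(22797 + 238) = √23035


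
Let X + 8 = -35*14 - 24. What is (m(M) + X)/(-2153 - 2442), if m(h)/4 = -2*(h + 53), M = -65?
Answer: 426/4595 ≈ 0.092709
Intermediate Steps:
X = -522 (X = -8 + (-35*14 - 24) = -8 + (-490 - 24) = -8 - 514 = -522)
m(h) = -424 - 8*h (m(h) = 4*(-2*(h + 53)) = 4*(-2*(53 + h)) = 4*(-106 - 2*h) = -424 - 8*h)
(m(M) + X)/(-2153 - 2442) = ((-424 - 8*(-65)) - 522)/(-2153 - 2442) = ((-424 + 520) - 522)/(-4595) = (96 - 522)*(-1/4595) = -426*(-1/4595) = 426/4595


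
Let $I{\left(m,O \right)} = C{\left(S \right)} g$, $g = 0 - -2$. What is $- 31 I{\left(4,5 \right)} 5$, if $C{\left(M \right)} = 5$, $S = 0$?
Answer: $-1550$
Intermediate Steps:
$g = 2$ ($g = 0 + 2 = 2$)
$I{\left(m,O \right)} = 10$ ($I{\left(m,O \right)} = 5 \cdot 2 = 10$)
$- 31 I{\left(4,5 \right)} 5 = \left(-31\right) 10 \cdot 5 = \left(-310\right) 5 = -1550$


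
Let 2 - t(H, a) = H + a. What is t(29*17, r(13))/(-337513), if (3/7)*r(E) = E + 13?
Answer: 1655/1012539 ≈ 0.0016345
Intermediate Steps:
r(E) = 91/3 + 7*E/3 (r(E) = 7*(E + 13)/3 = 7*(13 + E)/3 = 91/3 + 7*E/3)
t(H, a) = 2 - H - a (t(H, a) = 2 - (H + a) = 2 + (-H - a) = 2 - H - a)
t(29*17, r(13))/(-337513) = (2 - 29*17 - (91/3 + (7/3)*13))/(-337513) = (2 - 1*493 - (91/3 + 91/3))*(-1/337513) = (2 - 493 - 1*182/3)*(-1/337513) = (2 - 493 - 182/3)*(-1/337513) = -1655/3*(-1/337513) = 1655/1012539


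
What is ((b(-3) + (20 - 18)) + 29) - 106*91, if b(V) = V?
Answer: -9618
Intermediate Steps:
((b(-3) + (20 - 18)) + 29) - 106*91 = ((-3 + (20 - 18)) + 29) - 106*91 = ((-3 + 2) + 29) - 9646 = (-1 + 29) - 9646 = 28 - 9646 = -9618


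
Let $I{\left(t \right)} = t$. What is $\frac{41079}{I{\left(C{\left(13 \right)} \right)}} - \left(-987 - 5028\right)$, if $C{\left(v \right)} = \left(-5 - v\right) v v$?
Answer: $\frac{6085517}{1014} \approx 6001.5$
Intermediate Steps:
$C{\left(v \right)} = v^{2} \left(-5 - v\right)$ ($C{\left(v \right)} = v \left(-5 - v\right) v = v^{2} \left(-5 - v\right)$)
$\frac{41079}{I{\left(C{\left(13 \right)} \right)}} - \left(-987 - 5028\right) = \frac{41079}{13^{2} \left(-5 - 13\right)} - \left(-987 - 5028\right) = \frac{41079}{169 \left(-5 - 13\right)} - -6015 = \frac{41079}{169 \left(-18\right)} + 6015 = \frac{41079}{-3042} + 6015 = 41079 \left(- \frac{1}{3042}\right) + 6015 = - \frac{13693}{1014} + 6015 = \frac{6085517}{1014}$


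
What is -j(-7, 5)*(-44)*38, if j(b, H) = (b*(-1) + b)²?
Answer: 0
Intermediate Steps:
j(b, H) = 0 (j(b, H) = (-b + b)² = 0² = 0)
-j(-7, 5)*(-44)*38 = -0*(-44)*38 = -0*38 = -1*0 = 0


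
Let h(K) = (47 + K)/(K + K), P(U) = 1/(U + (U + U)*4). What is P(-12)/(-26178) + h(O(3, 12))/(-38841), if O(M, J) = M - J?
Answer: 2002475/36604069128 ≈ 5.4706e-5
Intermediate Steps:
P(U) = 1/(9*U) (P(U) = 1/(U + (2*U)*4) = 1/(U + 8*U) = 1/(9*U))
h(K) = (47 + K)/(2*K) (h(K) = (47 + K)/((2*K)) = (47 + K)*(1/(2*K)) = (47 + K)/(2*K))
P(-12)/(-26178) + h(O(3, 12))/(-38841) = ((⅑)/(-12))/(-26178) + ((47 + (3 - 1*12))/(2*(3 - 1*12)))/(-38841) = ((⅑)*(-1/12))*(-1/26178) + ((47 + (3 - 12))/(2*(3 - 12)))*(-1/38841) = -1/108*(-1/26178) + ((½)*(47 - 9)/(-9))*(-1/38841) = 1/2827224 + ((½)*(-⅑)*38)*(-1/38841) = 1/2827224 - 19/9*(-1/38841) = 1/2827224 + 19/349569 = 2002475/36604069128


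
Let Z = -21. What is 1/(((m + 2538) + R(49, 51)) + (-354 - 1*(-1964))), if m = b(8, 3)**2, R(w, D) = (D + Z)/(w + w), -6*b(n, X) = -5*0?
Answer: 49/203267 ≈ 0.00024106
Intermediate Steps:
b(n, X) = 0 (b(n, X) = -(-5)*0/6 = -1/6*0 = 0)
R(w, D) = (-21 + D)/(2*w) (R(w, D) = (D - 21)/(w + w) = (-21 + D)/((2*w)) = (-21 + D)*(1/(2*w)) = (-21 + D)/(2*w))
m = 0 (m = 0**2 = 0)
1/(((m + 2538) + R(49, 51)) + (-354 - 1*(-1964))) = 1/(((0 + 2538) + (1/2)*(-21 + 51)/49) + (-354 - 1*(-1964))) = 1/((2538 + (1/2)*(1/49)*30) + (-354 + 1964)) = 1/((2538 + 15/49) + 1610) = 1/(124377/49 + 1610) = 1/(203267/49) = 49/203267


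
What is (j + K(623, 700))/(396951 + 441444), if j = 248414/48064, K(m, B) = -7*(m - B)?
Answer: 2615491/4029661728 ≈ 0.00064906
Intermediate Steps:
K(m, B) = -7*m + 7*B
j = 124207/24032 (j = 248414*(1/48064) = 124207/24032 ≈ 5.1684)
(j + K(623, 700))/(396951 + 441444) = (124207/24032 + (-7*623 + 7*700))/(396951 + 441444) = (124207/24032 + (-4361 + 4900))/838395 = (124207/24032 + 539)*(1/838395) = (13077455/24032)*(1/838395) = 2615491/4029661728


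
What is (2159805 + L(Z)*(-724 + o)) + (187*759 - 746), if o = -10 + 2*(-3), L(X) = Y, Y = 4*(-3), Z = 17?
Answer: 2309872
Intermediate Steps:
Y = -12
L(X) = -12
o = -16 (o = -10 - 6 = -16)
(2159805 + L(Z)*(-724 + o)) + (187*759 - 746) = (2159805 - 12*(-724 - 16)) + (187*759 - 746) = (2159805 - 12*(-740)) + (141933 - 746) = (2159805 + 8880) + 141187 = 2168685 + 141187 = 2309872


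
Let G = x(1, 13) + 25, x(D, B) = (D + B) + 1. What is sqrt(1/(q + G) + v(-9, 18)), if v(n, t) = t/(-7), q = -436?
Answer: I*sqrt(549395)/462 ≈ 1.6044*I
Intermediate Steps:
v(n, t) = -t/7 (v(n, t) = t*(-1/7) = -t/7)
x(D, B) = 1 + B + D (x(D, B) = (B + D) + 1 = 1 + B + D)
G = 40 (G = (1 + 13 + 1) + 25 = 15 + 25 = 40)
sqrt(1/(q + G) + v(-9, 18)) = sqrt(1/(-436 + 40) - 1/7*18) = sqrt(1/(-396) - 18/7) = sqrt(-1/396 - 18/7) = sqrt(-7135/2772) = I*sqrt(549395)/462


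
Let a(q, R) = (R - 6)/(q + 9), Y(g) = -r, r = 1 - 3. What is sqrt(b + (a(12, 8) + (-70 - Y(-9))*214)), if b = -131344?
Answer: I*sqrt(64717590)/21 ≈ 383.08*I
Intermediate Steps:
r = -2
Y(g) = 2 (Y(g) = -1*(-2) = 2)
a(q, R) = (-6 + R)/(9 + q)
sqrt(b + (a(12, 8) + (-70 - Y(-9))*214)) = sqrt(-131344 + ((-6 + 8)/(9 + 12) + (-70 - 1*2)*214)) = sqrt(-131344 + (2/21 + (-70 - 2)*214)) = sqrt(-131344 + ((1/21)*2 - 72*214)) = sqrt(-131344 + (2/21 - 15408)) = sqrt(-131344 - 323566/21) = sqrt(-3081790/21) = I*sqrt(64717590)/21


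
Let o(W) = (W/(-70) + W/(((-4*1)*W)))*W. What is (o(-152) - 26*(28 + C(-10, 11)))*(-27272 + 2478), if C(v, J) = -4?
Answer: 113563604/5 ≈ 2.2713e+7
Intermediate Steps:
o(W) = W*(-1/4 - W/70) (o(W) = (W*(-1/70) + W/((-4*W)))*W = (-W/70 + W*(-1/(4*W)))*W = (-W/70 - 1/4)*W = (-1/4 - W/70)*W = W*(-1/4 - W/70))
(o(-152) - 26*(28 + C(-10, 11)))*(-27272 + 2478) = (-1/140*(-152)*(35 + 2*(-152)) - 26*(28 - 4))*(-27272 + 2478) = (-1/140*(-152)*(35 - 304) - 26*24)*(-24794) = (-1/140*(-152)*(-269) - 624)*(-24794) = (-10222/35 - 624)*(-24794) = -32062/35*(-24794) = 113563604/5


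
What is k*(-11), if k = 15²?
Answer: -2475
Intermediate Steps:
k = 225
k*(-11) = 225*(-11) = -2475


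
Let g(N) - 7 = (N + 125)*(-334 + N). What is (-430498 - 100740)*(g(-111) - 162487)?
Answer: 89625162980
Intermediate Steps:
g(N) = 7 + (-334 + N)*(125 + N) (g(N) = 7 + (N + 125)*(-334 + N) = 7 + (125 + N)*(-334 + N) = 7 + (-334 + N)*(125 + N))
(-430498 - 100740)*(g(-111) - 162487) = (-430498 - 100740)*((-41743 + (-111)² - 209*(-111)) - 162487) = -531238*((-41743 + 12321 + 23199) - 162487) = -531238*(-6223 - 162487) = -531238*(-168710) = 89625162980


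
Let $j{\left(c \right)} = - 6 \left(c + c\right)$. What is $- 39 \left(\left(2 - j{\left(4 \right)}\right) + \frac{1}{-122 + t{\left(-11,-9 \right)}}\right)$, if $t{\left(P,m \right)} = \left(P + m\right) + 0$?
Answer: $- \frac{276861}{142} \approx -1949.7$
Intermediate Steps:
$t{\left(P,m \right)} = P + m$
$j{\left(c \right)} = - 12 c$ ($j{\left(c \right)} = - 6 \cdot 2 c = - 12 c$)
$- 39 \left(\left(2 - j{\left(4 \right)}\right) + \frac{1}{-122 + t{\left(-11,-9 \right)}}\right) = - 39 \left(\left(2 - \left(-12\right) 4\right) + \frac{1}{-122 - 20}\right) = - 39 \left(\left(2 - -48\right) + \frac{1}{-122 - 20}\right) = - 39 \left(\left(2 + 48\right) + \frac{1}{-142}\right) = - 39 \left(50 - \frac{1}{142}\right) = \left(-39\right) \frac{7099}{142} = - \frac{276861}{142}$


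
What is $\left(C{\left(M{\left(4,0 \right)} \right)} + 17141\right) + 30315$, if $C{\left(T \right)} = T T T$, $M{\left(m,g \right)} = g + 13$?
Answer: $49653$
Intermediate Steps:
$M{\left(m,g \right)} = 13 + g$
$C{\left(T \right)} = T^{3}$ ($C{\left(T \right)} = T^{2} T = T^{3}$)
$\left(C{\left(M{\left(4,0 \right)} \right)} + 17141\right) + 30315 = \left(\left(13 + 0\right)^{3} + 17141\right) + 30315 = \left(13^{3} + 17141\right) + 30315 = \left(2197 + 17141\right) + 30315 = 19338 + 30315 = 49653$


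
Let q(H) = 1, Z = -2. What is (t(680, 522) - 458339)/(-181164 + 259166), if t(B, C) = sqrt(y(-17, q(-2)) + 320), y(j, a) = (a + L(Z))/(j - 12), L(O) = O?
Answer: -458339/78002 + sqrt(269149)/2262058 ≈ -5.8758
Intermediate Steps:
y(j, a) = (-2 + a)/(-12 + j) (y(j, a) = (a - 2)/(j - 12) = (-2 + a)/(-12 + j))
t(B, C) = sqrt(269149)/29 (t(B, C) = sqrt((-2 + 1)/(-12 - 17) + 320) = sqrt(-1/(-29) + 320) = sqrt(-1/29*(-1) + 320) = sqrt(1/29 + 320) = sqrt(9281/29) = sqrt(269149)/29)
(t(680, 522) - 458339)/(-181164 + 259166) = (sqrt(269149)/29 - 458339)/(-181164 + 259166) = (-458339 + sqrt(269149)/29)/78002 = (-458339 + sqrt(269149)/29)*(1/78002) = -458339/78002 + sqrt(269149)/2262058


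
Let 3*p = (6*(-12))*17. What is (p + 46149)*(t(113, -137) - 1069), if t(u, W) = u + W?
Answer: -49994913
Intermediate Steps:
t(u, W) = W + u
p = -408 (p = ((6*(-12))*17)/3 = (-72*17)/3 = (⅓)*(-1224) = -408)
(p + 46149)*(t(113, -137) - 1069) = (-408 + 46149)*((-137 + 113) - 1069) = 45741*(-24 - 1069) = 45741*(-1093) = -49994913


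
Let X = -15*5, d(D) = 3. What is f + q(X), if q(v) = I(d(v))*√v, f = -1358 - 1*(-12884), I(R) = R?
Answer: 11526 + 15*I*√3 ≈ 11526.0 + 25.981*I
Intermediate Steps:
X = -75
f = 11526 (f = -1358 + 12884 = 11526)
q(v) = 3*√v
f + q(X) = 11526 + 3*√(-75) = 11526 + 3*(5*I*√3) = 11526 + 15*I*√3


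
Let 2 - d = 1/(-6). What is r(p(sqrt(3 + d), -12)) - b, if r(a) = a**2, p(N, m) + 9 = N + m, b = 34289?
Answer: -34289 + (126 - sqrt(186))**2/36 ≈ -33938.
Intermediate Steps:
d = 13/6 (d = 2 - 1/(-6) = 2 - 1*(-1/6) = 2 + 1/6 = 13/6 ≈ 2.1667)
p(N, m) = -9 + N + m (p(N, m) = -9 + (N + m) = -9 + N + m)
r(p(sqrt(3 + d), -12)) - b = (-9 + sqrt(3 + 13/6) - 12)**2 - 1*34289 = (-9 + sqrt(31/6) - 12)**2 - 34289 = (-9 + sqrt(186)/6 - 12)**2 - 34289 = (-21 + sqrt(186)/6)**2 - 34289 = -34289 + (-21 + sqrt(186)/6)**2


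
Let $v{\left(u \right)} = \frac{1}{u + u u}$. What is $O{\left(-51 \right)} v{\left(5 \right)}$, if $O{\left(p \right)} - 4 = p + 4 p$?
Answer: $- \frac{251}{30} \approx -8.3667$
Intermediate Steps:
$O{\left(p \right)} = 4 + 5 p$ ($O{\left(p \right)} = 4 + \left(p + 4 p\right) = 4 + 5 p$)
$v{\left(u \right)} = \frac{1}{u + u^{2}}$
$O{\left(-51 \right)} v{\left(5 \right)} = \left(4 + 5 \left(-51\right)\right) \frac{1}{5 \left(1 + 5\right)} = \left(4 - 255\right) \frac{1}{5 \cdot 6} = - 251 \cdot \frac{1}{5} \cdot \frac{1}{6} = \left(-251\right) \frac{1}{30} = - \frac{251}{30}$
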